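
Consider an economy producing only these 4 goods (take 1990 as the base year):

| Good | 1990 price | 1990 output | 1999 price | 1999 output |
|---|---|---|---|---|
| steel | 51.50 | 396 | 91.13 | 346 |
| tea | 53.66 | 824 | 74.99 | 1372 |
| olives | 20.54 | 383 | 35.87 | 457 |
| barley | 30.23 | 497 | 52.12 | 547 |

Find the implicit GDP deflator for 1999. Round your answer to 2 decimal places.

152.79

Nominal GDP 1999 = 91.13·346 + 74.99·1372 + 35.87·457 + 52.12·547 = 179319.49.
Real GDP 1999 (at 1990 prices) = 51.50·346 + 53.66·1372 + 20.54·457 + 30.23·547 = 117363.11.
Deflator = Nominal/Real × 100 = 179319.49/117363.11 × 100 = 152.790.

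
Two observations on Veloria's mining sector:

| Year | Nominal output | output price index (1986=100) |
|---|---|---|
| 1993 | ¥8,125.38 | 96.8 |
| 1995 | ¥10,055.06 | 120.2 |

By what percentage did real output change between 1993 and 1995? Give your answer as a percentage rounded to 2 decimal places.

Deflate each year: 1993 → 8125.38/0.968 = 8393.99; 1995 → 10055.06/1.202 = 8365.27.
So real output changed by 8365.27/8393.99 − 1 = -0.0034, i.e. -0.34%.

-0.34%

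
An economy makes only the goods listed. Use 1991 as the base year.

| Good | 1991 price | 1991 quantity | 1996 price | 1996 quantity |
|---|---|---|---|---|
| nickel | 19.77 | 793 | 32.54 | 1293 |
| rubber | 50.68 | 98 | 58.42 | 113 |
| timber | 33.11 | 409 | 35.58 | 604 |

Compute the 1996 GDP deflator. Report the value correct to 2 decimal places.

Nominal GDP 1996 = 32.54·1293 + 58.42·113 + 35.58·604 = 70166.00.
Real GDP 1996 (at 1991 prices) = 19.77·1293 + 50.68·113 + 33.11·604 = 51287.89.
Deflator = Nominal/Real × 100 = 70166.00/51287.89 × 100 = 136.808.

136.81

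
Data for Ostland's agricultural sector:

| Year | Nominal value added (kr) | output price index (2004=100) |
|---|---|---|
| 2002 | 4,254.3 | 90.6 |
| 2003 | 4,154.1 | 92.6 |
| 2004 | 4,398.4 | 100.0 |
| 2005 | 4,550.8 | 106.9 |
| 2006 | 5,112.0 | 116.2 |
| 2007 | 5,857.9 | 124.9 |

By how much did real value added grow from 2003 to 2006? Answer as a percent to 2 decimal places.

-1.93%

Real value added 2003 = 4154.1/0.926 = 4486.07.
Real value added 2006 = 5112.0/1.162 = 4399.31.
Change = 4399.31/4486.07 − 1 = -0.0193.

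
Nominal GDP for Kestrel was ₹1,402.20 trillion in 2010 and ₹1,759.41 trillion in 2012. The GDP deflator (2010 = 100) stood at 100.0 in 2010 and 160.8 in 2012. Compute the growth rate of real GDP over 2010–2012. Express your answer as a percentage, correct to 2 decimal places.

-21.97%

Deflate each year: 2010 → 1402.20/1.000 = 1402.20; 2012 → 1759.41/1.608 = 1094.16.
So real GDP changed by 1094.16/1402.20 − 1 = -0.2197, i.e. -21.97%.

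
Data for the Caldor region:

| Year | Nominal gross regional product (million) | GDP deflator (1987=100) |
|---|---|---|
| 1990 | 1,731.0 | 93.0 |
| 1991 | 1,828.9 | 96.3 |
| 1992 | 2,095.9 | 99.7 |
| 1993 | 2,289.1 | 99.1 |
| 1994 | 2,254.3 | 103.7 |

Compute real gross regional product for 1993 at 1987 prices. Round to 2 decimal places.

2,309.89 million

Real gross regional product 1993 = 2289.1 / 0.991 = 2309.89.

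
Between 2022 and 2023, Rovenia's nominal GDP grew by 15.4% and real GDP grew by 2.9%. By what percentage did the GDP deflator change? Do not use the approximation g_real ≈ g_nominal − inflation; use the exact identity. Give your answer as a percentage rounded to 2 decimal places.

12.15%

(1 + g_nom) = (1 + g_real)(1 + π), so π = 1.1540 / 1.0290 − 1 = 0.12148.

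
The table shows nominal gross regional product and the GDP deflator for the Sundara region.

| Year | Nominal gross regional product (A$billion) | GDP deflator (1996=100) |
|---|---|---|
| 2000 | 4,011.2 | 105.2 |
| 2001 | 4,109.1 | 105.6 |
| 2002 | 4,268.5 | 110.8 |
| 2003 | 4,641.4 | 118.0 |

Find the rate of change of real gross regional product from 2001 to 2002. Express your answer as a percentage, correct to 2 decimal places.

-1.00%

Real gross regional product 2001 = 4109.1/1.056 = 3891.19.
Real gross regional product 2002 = 4268.5/1.108 = 3852.44.
Change = 3852.44/3891.19 − 1 = -0.0100.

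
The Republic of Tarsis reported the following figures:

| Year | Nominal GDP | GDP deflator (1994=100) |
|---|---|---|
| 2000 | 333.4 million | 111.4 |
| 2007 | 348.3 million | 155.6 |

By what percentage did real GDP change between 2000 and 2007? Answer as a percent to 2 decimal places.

-25.21%

Deflate each year: 2000 → 333.4/1.114 = 299.28; 2007 → 348.3/1.556 = 223.84.
So real GDP changed by 223.84/299.28 − 1 = -0.2521, i.e. -25.21%.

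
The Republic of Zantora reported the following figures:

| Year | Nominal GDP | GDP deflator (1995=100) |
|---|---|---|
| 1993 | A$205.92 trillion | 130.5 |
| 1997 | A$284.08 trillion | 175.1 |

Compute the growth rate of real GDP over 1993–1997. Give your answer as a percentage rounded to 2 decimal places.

Real GDP 1993 = 205.92 / 1.305 = 157.79.
Real GDP 1997 = 284.08 / 1.751 = 162.24.
Real growth = 162.24 / 157.79 − 1 = 0.0282.

2.82%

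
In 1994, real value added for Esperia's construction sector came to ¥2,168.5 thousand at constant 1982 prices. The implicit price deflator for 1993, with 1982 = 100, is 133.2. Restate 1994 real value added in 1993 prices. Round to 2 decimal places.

Real value added in 1993 prices = Real value added in 1982 prices × (P_1993/P_1982) = 2168.5 × 1.332 = 2888.44.

¥2,888.44 thousand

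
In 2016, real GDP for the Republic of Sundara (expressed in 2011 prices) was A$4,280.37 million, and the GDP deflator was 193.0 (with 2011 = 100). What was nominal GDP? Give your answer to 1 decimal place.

Nominal GDP = Real × (GDP deflator/100) = 4280.37 × 1.930 = 8261.11.

A$8,261.1 million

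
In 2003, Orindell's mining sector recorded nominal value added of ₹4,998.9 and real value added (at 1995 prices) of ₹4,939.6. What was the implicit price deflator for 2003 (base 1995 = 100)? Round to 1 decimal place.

101.2

implicit price deflator = (Nominal / Real) × 100 = 4998.9 / 4939.6 × 100 = 101.20.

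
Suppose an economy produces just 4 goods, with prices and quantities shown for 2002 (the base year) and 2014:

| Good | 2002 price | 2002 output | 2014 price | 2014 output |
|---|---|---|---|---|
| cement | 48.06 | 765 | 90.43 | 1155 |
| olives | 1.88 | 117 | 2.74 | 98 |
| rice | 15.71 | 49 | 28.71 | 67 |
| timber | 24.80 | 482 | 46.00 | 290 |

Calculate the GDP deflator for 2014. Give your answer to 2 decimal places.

Nominal GDP 2014 = 90.43·1155 + 2.74·98 + 28.71·67 + 46.00·290 = 119978.74.
Real GDP 2014 (at 2002 prices) = 48.06·1155 + 1.88·98 + 15.71·67 + 24.80·290 = 63938.11.
Deflator = Nominal/Real × 100 = 119978.74/63938.11 × 100 = 187.648.

187.65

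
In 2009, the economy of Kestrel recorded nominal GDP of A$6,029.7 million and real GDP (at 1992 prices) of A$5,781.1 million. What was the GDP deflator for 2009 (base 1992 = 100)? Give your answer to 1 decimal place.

104.3

GDP deflator = (Nominal / Real) × 100 = 6029.7 / 5781.1 × 100 = 104.30.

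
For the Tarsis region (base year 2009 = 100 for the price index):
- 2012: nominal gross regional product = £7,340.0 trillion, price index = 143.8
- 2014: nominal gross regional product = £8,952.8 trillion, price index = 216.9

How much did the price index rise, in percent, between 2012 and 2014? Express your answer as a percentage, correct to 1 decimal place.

50.8%

Price-level change = 216.9 / 143.8 − 1 = 0.5083.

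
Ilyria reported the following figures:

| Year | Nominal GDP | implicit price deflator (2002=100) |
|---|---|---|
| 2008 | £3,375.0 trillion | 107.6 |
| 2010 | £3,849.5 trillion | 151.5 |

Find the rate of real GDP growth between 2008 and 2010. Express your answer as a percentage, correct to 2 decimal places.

Real GDP 2008 = 3375.0 / 1.076 = 3136.62.
Real GDP 2010 = 3849.5 / 1.515 = 2540.92.
Real growth = 2540.92 / 3136.62 − 1 = -0.1899.

-18.99%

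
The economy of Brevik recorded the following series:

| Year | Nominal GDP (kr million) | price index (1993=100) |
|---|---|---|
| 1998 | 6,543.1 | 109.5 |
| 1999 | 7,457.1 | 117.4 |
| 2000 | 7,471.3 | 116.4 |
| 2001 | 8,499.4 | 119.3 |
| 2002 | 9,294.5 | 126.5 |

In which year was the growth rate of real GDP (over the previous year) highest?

2001

1999: real = 7457.1/1.174 = 6351.87; growth vs 1998 (5975.43) = 6.30%.
2000: real = 7471.3/1.164 = 6418.64; growth vs 1999 (6351.87) = 1.05%.
2001: real = 8499.4/1.193 = 7124.39; growth vs 2000 (6418.64) = 11.00%.
2002: real = 9294.5/1.265 = 7347.43; growth vs 2001 (7124.39) = 3.13%.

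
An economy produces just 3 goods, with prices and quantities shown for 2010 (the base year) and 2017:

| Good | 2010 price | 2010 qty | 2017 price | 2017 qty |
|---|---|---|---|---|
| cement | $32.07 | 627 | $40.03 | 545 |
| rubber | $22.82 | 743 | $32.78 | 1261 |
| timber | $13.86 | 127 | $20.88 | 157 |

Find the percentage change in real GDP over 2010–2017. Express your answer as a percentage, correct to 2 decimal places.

24.74%

Real GDP 2010 = Nominal GDP 2010 = 32.07·627 + 22.82·743 + 13.86·127 = 38823.37.
Real GDP 2017 (at 2010 prices) = 32.07·545 + 22.82·1261 + 13.86·157 = 48430.19.
Real growth = 48430.19/38823.37 − 1 = 0.2474.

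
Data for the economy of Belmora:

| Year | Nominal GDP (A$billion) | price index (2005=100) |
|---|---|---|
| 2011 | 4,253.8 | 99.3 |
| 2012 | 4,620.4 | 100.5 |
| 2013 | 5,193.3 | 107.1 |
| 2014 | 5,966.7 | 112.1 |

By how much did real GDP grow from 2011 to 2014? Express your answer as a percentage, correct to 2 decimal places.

24.25%

Real GDP 2011 = 4253.8/0.993 = 4283.79.
Real GDP 2014 = 5966.7/1.121 = 5322.66.
Change = 5322.66/4283.79 − 1 = 0.2425.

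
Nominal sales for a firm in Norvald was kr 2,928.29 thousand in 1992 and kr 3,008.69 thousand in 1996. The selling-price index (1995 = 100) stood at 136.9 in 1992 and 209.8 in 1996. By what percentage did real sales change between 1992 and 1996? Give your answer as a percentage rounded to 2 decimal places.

Deflate each year: 1992 → 2928.29/1.369 = 2139.00; 1996 → 3008.69/2.098 = 1434.08.
So real sales changed by 1434.08/2139.00 − 1 = -0.3296, i.e. -32.96%.

-32.96%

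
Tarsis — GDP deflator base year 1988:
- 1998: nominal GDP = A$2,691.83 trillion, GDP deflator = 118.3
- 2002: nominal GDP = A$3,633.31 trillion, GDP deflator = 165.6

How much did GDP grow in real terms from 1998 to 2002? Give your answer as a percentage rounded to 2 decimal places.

Real GDP 1998 = 2691.83 / 1.183 = 2275.43.
Real GDP 2002 = 3633.31 / 1.656 = 2194.03.
Real growth = 2194.03 / 2275.43 − 1 = -0.0358.

-3.58%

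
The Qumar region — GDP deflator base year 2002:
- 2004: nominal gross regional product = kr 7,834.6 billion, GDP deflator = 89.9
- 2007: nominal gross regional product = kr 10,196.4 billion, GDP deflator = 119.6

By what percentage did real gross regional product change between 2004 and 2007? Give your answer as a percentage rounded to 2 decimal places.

-2.17%

Deflate each year: 2004 → 7834.6/0.899 = 8714.79; 2007 → 10196.4/1.196 = 8525.42.
So real gross regional product changed by 8525.42/8714.79 − 1 = -0.0217, i.e. -2.17%.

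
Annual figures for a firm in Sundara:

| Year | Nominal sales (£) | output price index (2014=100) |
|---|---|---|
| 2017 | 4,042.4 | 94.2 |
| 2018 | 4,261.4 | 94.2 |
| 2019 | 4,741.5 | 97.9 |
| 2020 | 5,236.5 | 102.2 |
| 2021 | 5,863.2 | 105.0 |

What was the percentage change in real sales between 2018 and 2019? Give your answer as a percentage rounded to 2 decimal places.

7.06%

Real sales 2018 = 4261.4/0.942 = 4523.78.
Real sales 2019 = 4741.5/0.979 = 4843.21.
Change = 4843.21/4523.78 − 1 = 0.0706.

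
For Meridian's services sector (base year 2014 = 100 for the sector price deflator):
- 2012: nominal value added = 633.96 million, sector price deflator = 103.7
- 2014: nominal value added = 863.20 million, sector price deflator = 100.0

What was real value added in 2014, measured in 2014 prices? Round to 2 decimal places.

Real value added = Nominal / (sector price deflator/100) = 863.20 / 1.000 = 863.20.

863.20 million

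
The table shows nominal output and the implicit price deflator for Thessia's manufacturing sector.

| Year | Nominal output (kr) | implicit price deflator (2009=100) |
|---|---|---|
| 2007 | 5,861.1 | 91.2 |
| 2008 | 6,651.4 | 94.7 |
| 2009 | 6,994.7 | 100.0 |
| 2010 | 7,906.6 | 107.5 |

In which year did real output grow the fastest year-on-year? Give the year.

2008

2008: real = 6651.4/0.947 = 7023.65; growth vs 2007 (6426.64) = 9.29%.
2009: real = 6994.7/1.000 = 6994.70; growth vs 2008 (7023.65) = -0.41%.
2010: real = 7906.6/1.075 = 7354.98; growth vs 2009 (6994.70) = 5.15%.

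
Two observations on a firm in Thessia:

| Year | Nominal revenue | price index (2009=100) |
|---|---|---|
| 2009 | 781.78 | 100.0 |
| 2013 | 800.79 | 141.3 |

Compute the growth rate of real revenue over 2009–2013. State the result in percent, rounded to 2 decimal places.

Deflate each year: 2009 → 781.78/1.000 = 781.78; 2013 → 800.79/1.413 = 566.73.
So real revenue changed by 566.73/781.78 − 1 = -0.2751, i.e. -27.51%.

-27.51%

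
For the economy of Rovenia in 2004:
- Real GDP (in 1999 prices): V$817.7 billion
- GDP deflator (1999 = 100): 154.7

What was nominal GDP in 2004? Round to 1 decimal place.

Nominal GDP = Real × (GDP deflator/100) = 817.7 × 1.547 = 1264.98.

V$1,265.0 billion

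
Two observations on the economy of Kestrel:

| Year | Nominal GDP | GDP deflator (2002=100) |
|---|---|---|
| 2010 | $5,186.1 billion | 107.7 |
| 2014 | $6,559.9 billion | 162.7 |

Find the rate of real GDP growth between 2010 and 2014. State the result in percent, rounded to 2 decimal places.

-16.27%

Deflate each year: 2010 → 5186.1/1.077 = 4815.32; 2014 → 6559.9/1.627 = 4031.90.
So real GDP changed by 4031.90/4815.32 − 1 = -0.1627, i.e. -16.27%.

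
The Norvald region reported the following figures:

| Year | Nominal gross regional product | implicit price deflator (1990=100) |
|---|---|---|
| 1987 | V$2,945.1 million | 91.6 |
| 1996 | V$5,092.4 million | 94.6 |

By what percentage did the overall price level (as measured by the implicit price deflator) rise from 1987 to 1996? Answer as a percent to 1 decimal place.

3.3%

Price-level change = 94.6 / 91.6 − 1 = 0.0328.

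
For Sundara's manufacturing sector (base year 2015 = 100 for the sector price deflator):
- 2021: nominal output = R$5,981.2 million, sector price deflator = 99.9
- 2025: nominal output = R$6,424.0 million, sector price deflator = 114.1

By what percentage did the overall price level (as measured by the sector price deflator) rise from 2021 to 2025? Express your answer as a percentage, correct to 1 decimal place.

Price-level change = 114.1 / 99.9 − 1 = 0.1421.

14.2%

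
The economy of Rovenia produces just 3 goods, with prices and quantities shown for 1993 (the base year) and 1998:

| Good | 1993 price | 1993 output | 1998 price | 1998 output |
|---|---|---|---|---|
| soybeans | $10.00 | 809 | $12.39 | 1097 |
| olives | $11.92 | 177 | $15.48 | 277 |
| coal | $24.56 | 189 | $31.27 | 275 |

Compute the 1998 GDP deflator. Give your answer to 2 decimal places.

125.94

Nominal GDP 1998 = 12.39·1097 + 15.48·277 + 31.27·275 = 26479.04.
Real GDP 1998 (at 1993 prices) = 10.00·1097 + 11.92·277 + 24.56·275 = 21025.84.
Deflator = Nominal/Real × 100 = 26479.04/21025.84 × 100 = 125.936.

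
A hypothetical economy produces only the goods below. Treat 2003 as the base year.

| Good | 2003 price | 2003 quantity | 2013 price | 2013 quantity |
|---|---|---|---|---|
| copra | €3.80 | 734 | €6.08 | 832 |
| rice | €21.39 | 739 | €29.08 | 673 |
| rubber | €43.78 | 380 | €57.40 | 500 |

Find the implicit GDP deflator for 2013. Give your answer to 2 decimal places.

Nominal GDP 2013 = 6.08·832 + 29.08·673 + 57.40·500 = 53329.40.
Real GDP 2013 (at 2003 prices) = 3.80·832 + 21.39·673 + 43.78·500 = 39447.07.
Deflator = Nominal/Real × 100 = 53329.40/39447.07 × 100 = 135.192.

135.19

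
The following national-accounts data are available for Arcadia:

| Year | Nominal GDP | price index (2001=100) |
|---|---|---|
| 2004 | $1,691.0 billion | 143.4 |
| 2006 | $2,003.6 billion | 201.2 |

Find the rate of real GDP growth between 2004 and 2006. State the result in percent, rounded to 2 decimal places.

-15.55%

Deflate each year: 2004 → 1691.0/1.434 = 1179.22; 2006 → 2003.6/2.012 = 995.83.
So real GDP changed by 995.83/1179.22 − 1 = -0.1555, i.e. -15.55%.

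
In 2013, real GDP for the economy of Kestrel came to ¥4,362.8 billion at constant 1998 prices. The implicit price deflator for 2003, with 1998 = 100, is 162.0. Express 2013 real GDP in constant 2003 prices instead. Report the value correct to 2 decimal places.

¥7,067.74 billion

Real GDP in 2003 prices = Real GDP in 1998 prices × (P_2003/P_1998) = 4362.8 × 1.620 = 7067.74.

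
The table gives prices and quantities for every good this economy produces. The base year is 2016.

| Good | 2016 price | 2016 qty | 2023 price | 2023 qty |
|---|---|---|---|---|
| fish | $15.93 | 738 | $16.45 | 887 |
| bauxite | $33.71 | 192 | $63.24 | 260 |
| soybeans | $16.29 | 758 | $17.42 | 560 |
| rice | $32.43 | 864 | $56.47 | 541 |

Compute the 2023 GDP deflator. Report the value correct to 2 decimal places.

Nominal GDP 2023 = 16.45·887 + 63.24·260 + 17.42·560 + 56.47·541 = 71339.02.
Real GDP 2023 (at 2016 prices) = 15.93·887 + 33.71·260 + 16.29·560 + 32.43·541 = 49561.54.
Deflator = Nominal/Real × 100 = 71339.02/49561.54 × 100 = 143.940.

143.94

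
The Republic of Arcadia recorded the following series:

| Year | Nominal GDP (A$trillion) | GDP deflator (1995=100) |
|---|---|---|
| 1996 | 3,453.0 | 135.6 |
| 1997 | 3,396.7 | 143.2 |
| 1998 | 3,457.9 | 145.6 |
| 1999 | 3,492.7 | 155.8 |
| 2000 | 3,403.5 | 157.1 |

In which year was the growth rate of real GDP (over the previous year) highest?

1997: real = 3396.7/1.432 = 2372.00; growth vs 1996 (2546.46) = -6.85%.
1998: real = 3457.9/1.456 = 2374.93; growth vs 1997 (2372.00) = 0.12%.
1999: real = 3492.7/1.558 = 2241.78; growth vs 1998 (2374.93) = -5.61%.
2000: real = 3403.5/1.571 = 2166.45; growth vs 1999 (2241.78) = -3.36%.

1998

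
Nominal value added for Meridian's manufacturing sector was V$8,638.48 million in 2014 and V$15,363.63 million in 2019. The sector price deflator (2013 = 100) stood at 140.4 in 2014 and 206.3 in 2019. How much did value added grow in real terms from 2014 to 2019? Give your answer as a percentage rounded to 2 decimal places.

Real value added 2014 = 8638.48 / 1.404 = 6152.76.
Real value added 2019 = 15363.63 / 2.063 = 7447.23.
Real growth = 7447.23 / 6152.76 − 1 = 0.2104.

21.04%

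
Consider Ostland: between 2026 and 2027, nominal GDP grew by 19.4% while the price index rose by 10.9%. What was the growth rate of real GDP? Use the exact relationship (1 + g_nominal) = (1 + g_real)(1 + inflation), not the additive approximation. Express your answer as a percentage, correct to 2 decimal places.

7.66%

(1 + g_nom) = (1 + g_real)(1 + π), so g_real = 1.1940 / 1.1090 − 1 = 0.07665.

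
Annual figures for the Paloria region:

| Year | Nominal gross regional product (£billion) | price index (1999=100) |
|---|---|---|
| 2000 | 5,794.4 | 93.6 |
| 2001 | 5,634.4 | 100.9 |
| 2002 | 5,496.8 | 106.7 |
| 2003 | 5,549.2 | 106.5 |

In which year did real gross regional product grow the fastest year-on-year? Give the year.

2001: real = 5634.4/1.009 = 5584.14; growth vs 2000 (6190.60) = -9.80%.
2002: real = 5496.8/1.067 = 5151.64; growth vs 2001 (5584.14) = -7.75%.
2003: real = 5549.2/1.065 = 5210.52; growth vs 2002 (5151.64) = 1.14%.

2003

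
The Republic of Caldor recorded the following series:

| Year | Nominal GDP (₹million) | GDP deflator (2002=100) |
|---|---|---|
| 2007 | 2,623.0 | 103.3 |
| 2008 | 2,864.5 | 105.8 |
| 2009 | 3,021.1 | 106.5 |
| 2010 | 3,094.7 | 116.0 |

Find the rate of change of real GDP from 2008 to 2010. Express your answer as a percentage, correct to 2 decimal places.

Real GDP 2008 = 2864.5/1.058 = 2707.47.
Real GDP 2010 = 3094.7/1.160 = 2667.84.
Change = 2667.84/2707.47 − 1 = -0.0146.

-1.46%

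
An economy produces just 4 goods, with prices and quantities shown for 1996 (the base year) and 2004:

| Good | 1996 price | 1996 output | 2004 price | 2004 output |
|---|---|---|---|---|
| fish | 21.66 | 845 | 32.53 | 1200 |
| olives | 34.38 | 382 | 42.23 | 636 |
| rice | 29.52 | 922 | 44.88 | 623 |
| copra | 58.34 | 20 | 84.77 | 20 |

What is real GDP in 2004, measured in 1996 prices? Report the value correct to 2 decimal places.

Real GDP 2004 = Σ (p_1996 × q_2004) = 21.66·1200 + 34.38·636 + 29.52·623 + 58.34·20 = 67415.44.

67415.44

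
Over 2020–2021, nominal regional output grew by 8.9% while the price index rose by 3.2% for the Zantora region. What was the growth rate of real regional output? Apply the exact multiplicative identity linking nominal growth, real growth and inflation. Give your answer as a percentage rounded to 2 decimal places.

(1 + g_nom) = (1 + g_real)(1 + π), so g_real = 1.0890 / 1.0320 − 1 = 0.05523.

5.52%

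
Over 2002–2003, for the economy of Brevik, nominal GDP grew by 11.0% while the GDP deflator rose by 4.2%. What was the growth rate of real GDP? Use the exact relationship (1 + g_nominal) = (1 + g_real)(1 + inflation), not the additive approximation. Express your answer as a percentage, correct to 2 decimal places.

6.53%

(1 + g_nom) = (1 + g_real)(1 + π), so g_real = 1.1100 / 1.0420 − 1 = 0.06526.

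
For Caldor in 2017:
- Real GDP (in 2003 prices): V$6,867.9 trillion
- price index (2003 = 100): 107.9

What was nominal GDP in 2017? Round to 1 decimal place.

Nominal GDP = Real × (price index/100) = 6867.9 × 1.079 = 7410.46.

V$7,410.5 trillion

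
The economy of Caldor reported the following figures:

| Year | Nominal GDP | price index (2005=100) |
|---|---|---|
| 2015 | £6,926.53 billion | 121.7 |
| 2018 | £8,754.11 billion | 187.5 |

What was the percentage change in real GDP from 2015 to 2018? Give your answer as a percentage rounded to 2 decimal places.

Real GDP 2015 = 6926.53 / 1.217 = 5691.48.
Real GDP 2018 = 8754.11 / 1.875 = 4668.86.
Real growth = 4668.86 / 5691.48 − 1 = -0.1797.

-17.97%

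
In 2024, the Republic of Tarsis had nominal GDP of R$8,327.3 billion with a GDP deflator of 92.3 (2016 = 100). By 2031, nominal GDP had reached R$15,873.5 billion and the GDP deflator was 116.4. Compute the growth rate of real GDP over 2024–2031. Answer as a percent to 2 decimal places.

51.15%

Deflate each year: 2024 → 8327.3/0.923 = 9021.99; 2031 → 15873.5/1.164 = 13637.03.
So real GDP changed by 13637.03/9021.99 − 1 = 0.5115, i.e. 51.15%.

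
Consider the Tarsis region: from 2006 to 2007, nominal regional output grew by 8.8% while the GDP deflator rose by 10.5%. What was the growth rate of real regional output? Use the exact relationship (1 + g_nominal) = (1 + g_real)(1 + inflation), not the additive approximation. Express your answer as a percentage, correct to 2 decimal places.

(1 + g_nom) = (1 + g_real)(1 + π), so g_real = 1.0880 / 1.1050 − 1 = -0.01538.

-1.54%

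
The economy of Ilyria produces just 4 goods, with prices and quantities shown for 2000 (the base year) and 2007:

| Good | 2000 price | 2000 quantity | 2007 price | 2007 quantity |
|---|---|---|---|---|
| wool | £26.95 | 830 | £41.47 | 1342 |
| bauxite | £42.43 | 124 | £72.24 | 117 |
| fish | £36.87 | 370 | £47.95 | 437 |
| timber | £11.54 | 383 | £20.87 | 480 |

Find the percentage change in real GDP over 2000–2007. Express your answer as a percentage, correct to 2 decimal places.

Real GDP 2000 = Nominal GDP 2000 = 26.95·830 + 42.43·124 + 36.87·370 + 11.54·383 = 45691.54.
Real GDP 2007 (at 2000 prices) = 26.95·1342 + 42.43·117 + 36.87·437 + 11.54·480 = 62782.60.
Real growth = 62782.60/45691.54 − 1 = 0.3741.

37.41%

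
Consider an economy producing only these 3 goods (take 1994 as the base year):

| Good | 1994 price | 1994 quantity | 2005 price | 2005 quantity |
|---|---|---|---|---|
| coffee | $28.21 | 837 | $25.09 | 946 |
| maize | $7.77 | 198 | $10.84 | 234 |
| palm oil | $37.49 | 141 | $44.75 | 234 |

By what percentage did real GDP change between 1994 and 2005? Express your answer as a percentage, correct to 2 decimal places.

Real GDP 1994 = Nominal GDP 1994 = 28.21·837 + 7.77·198 + 37.49·141 = 30436.32.
Real GDP 2005 (at 1994 prices) = 28.21·946 + 7.77·234 + 37.49·234 = 37277.50.
Real growth = 37277.50/30436.32 − 1 = 0.2248.

22.48%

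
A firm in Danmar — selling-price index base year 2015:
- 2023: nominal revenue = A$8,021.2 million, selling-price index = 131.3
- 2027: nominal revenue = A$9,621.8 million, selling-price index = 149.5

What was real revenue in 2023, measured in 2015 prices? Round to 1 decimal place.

A$6,109.1 million

Real revenue = Nominal / (selling-price index/100) = 8021.2 / 1.313 = 6109.06.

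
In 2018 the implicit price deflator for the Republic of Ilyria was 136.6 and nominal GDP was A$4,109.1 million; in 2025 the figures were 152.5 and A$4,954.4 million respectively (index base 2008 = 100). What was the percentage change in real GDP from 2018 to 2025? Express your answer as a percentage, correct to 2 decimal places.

8.00%

Deflate each year: 2018 → 4109.1/1.366 = 3008.13; 2025 → 4954.4/1.525 = 3248.79.
So real GDP changed by 3248.79/3008.13 − 1 = 0.0800, i.e. 8.00%.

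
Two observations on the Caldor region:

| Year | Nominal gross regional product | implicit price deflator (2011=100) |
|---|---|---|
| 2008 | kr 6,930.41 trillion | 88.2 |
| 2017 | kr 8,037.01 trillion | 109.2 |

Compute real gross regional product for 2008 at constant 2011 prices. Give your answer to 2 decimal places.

kr 7,857.61 trillion

Real gross regional product = Nominal / (implicit price deflator/100) = 6930.41 / 0.882 = 7857.61.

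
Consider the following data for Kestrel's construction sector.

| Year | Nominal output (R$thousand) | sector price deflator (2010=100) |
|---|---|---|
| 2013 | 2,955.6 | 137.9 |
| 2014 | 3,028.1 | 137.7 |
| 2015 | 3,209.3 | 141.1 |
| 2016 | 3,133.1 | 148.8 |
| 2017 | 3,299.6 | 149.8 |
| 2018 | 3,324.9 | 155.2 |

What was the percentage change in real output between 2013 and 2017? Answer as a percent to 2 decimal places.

Real output 2013 = 2955.6/1.379 = 2143.29.
Real output 2017 = 3299.6/1.498 = 2202.67.
Change = 2202.67/2143.29 − 1 = 0.0277.

2.77%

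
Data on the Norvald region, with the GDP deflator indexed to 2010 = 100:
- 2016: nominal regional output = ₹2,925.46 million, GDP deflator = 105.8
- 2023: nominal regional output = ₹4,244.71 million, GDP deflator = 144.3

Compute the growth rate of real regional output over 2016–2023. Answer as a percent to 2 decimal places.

6.38%

Deflate each year: 2016 → 2925.46/1.058 = 2765.09; 2023 → 4244.71/1.443 = 2941.59.
So real regional output changed by 2941.59/2765.09 − 1 = 0.0638, i.e. 6.38%.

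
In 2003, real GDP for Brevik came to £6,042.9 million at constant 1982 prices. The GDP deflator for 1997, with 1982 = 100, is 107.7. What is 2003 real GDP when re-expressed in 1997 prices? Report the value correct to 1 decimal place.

Real GDP in 1997 prices = Real GDP in 1982 prices × (P_1997/P_1982) = 6042.9 × 1.077 = 6508.20.

£6,508.2 million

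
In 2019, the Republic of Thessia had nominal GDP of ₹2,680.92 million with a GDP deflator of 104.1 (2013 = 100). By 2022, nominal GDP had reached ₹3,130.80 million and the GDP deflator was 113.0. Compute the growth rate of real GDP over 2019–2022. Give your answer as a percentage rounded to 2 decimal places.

Real GDP 2019 = 2680.92 / 1.041 = 2575.33.
Real GDP 2022 = 3130.80 / 1.130 = 2770.62.
Real growth = 2770.62 / 2575.33 − 1 = 0.0758.

7.58%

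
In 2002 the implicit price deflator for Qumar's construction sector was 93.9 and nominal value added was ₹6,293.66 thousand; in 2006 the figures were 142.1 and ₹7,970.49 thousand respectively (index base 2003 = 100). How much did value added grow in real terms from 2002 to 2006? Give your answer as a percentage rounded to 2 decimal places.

-16.31%

Deflate each year: 2002 → 6293.66/0.939 = 6702.51; 2006 → 7970.49/1.421 = 5609.07.
So real value added changed by 5609.07/6702.51 − 1 = -0.1631, i.e. -16.31%.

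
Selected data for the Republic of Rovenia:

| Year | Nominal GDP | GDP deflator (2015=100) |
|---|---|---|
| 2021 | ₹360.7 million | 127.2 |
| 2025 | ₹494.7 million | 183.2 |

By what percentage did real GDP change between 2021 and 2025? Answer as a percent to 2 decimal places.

-4.77%

Deflate each year: 2021 → 360.7/1.272 = 283.57; 2025 → 494.7/1.832 = 270.03.
So real GDP changed by 270.03/283.57 − 1 = -0.0477, i.e. -4.77%.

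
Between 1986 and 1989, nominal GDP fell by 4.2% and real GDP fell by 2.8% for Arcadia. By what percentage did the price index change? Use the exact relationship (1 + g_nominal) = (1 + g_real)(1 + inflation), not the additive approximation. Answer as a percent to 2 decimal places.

-1.44%

(1 + g_nom) = (1 + g_real)(1 + π), so π = 0.9580 / 0.9720 − 1 = -0.01440.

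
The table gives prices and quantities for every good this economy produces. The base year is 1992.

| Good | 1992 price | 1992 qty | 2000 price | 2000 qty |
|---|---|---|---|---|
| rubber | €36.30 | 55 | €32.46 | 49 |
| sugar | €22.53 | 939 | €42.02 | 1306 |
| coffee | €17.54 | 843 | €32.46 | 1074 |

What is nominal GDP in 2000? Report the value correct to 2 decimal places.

€91330.70

Nominal GDP 2000 = Σ (p_2000 × q_2000) = 32.46·49 + 42.02·1306 + 32.46·1074 = 91330.70.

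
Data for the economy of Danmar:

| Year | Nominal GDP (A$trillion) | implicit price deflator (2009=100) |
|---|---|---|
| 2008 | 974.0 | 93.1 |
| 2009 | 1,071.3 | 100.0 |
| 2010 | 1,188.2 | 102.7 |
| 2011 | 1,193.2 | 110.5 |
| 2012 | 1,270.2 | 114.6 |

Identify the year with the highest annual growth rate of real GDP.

2009: real = 1071.3/1.000 = 1071.30; growth vs 2008 (1046.19) = 2.40%.
2010: real = 1188.2/1.027 = 1156.96; growth vs 2009 (1071.30) = 8.00%.
2011: real = 1193.2/1.105 = 1079.82; growth vs 2010 (1156.96) = -6.67%.
2012: real = 1270.2/1.146 = 1108.38; growth vs 2011 (1079.82) = 2.64%.

2010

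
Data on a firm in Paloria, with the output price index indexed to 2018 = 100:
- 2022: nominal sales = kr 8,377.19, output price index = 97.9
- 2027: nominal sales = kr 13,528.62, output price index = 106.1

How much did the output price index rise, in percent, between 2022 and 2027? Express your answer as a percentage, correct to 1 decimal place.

Price-level change = 106.1 / 97.9 − 1 = 0.0838.

8.4%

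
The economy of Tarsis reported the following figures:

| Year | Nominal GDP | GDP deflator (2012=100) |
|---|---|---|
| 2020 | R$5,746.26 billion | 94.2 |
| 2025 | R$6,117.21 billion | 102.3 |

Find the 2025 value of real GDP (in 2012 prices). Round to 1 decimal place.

R$5,979.7 billion

Real GDP = Nominal / (GDP deflator/100) = 6117.21 / 1.023 = 5979.68.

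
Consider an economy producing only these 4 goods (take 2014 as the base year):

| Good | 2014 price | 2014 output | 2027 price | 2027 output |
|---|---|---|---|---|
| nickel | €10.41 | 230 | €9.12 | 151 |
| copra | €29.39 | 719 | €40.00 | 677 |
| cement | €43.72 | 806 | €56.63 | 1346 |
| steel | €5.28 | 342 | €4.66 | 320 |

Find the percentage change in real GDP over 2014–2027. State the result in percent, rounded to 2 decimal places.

35.39%

Real GDP 2014 = Nominal GDP 2014 = 10.41·230 + 29.39·719 + 43.72·806 + 5.28·342 = 60569.79.
Real GDP 2027 (at 2014 prices) = 10.41·151 + 29.39·677 + 43.72·1346 + 5.28·320 = 82005.66.
Real growth = 82005.66/60569.79 − 1 = 0.3539.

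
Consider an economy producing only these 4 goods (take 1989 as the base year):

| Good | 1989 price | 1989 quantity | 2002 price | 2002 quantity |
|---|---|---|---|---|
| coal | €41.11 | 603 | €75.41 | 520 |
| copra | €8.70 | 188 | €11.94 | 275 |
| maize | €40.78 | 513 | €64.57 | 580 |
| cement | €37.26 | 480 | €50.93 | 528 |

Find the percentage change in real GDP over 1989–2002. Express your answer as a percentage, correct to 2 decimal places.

Real GDP 1989 = Nominal GDP 1989 = 41.11·603 + 8.70·188 + 40.78·513 + 37.26·480 = 65229.87.
Real GDP 2002 (at 1989 prices) = 41.11·520 + 8.70·275 + 40.78·580 + 37.26·528 = 67095.38.
Real growth = 67095.38/65229.87 − 1 = 0.0286.

2.86%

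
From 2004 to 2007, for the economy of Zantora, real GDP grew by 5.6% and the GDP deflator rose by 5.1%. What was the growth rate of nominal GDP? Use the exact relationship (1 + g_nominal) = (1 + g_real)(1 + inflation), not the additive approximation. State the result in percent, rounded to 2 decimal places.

10.99%

(1 + g_nom) = (1 + g_real)(1 + π) = 1.0560 × 1.0510 = 1.10986.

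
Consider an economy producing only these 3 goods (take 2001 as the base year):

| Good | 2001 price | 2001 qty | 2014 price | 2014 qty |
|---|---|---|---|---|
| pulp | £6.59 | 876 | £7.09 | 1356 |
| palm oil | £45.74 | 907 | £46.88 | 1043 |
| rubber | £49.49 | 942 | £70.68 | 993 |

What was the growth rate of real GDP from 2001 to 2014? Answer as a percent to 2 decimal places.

12.68%

Real GDP 2001 = Nominal GDP 2001 = 6.59·876 + 45.74·907 + 49.49·942 = 93878.60.
Real GDP 2014 (at 2001 prices) = 6.59·1356 + 45.74·1043 + 49.49·993 = 105786.43.
Real growth = 105786.43/93878.60 − 1 = 0.1268.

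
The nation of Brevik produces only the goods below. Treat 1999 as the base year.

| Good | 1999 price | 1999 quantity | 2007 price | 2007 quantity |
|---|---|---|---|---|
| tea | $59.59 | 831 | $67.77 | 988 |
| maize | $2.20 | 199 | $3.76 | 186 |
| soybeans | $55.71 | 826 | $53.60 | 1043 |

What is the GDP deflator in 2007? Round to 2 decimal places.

105.26

Nominal GDP 2007 = 67.77·988 + 3.76·186 + 53.60·1043 = 123560.92.
Real GDP 2007 (at 1999 prices) = 59.59·988 + 2.20·186 + 55.71·1043 = 117389.65.
Deflator = Nominal/Real × 100 = 123560.92/117389.65 × 100 = 105.257.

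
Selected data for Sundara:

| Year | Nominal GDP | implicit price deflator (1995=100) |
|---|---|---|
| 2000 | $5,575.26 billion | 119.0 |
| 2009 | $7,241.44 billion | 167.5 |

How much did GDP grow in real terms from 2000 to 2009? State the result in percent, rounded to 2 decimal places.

-7.72%

Deflate each year: 2000 → 5575.26/1.190 = 4685.09; 2009 → 7241.44/1.675 = 4323.25.
So real GDP changed by 4323.25/4685.09 − 1 = -0.0772, i.e. -7.72%.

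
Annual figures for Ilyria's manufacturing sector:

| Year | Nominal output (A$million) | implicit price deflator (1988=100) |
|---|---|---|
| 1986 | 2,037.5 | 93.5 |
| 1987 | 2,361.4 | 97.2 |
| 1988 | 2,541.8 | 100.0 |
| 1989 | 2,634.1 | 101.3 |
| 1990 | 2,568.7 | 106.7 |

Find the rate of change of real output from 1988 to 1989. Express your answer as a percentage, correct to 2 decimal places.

2.30%

Real output 1988 = 2541.8/1.000 = 2541.80.
Real output 1989 = 2634.1/1.013 = 2600.30.
Change = 2600.30/2541.80 − 1 = 0.0230.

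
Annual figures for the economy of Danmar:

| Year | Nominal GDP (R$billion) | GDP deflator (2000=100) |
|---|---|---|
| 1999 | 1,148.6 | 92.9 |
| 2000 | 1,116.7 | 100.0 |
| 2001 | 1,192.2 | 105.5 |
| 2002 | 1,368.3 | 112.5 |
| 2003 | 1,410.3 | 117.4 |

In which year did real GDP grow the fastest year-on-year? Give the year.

2000: real = 1116.7/1.000 = 1116.70; growth vs 1999 (1236.38) = -9.68%.
2001: real = 1192.2/1.055 = 1130.05; growth vs 2000 (1116.70) = 1.20%.
2002: real = 1368.3/1.125 = 1216.27; growth vs 2001 (1130.05) = 7.63%.
2003: real = 1410.3/1.174 = 1201.28; growth vs 2002 (1216.27) = -1.23%.

2002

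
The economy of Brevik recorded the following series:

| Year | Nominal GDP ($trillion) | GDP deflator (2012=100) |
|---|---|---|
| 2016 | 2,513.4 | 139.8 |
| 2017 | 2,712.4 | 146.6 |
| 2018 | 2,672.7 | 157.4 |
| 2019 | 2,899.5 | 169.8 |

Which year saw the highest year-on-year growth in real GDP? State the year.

2017

2017: real = 2712.4/1.466 = 1850.20; growth vs 2016 (1797.85) = 2.91%.
2018: real = 2672.7/1.574 = 1698.03; growth vs 2017 (1850.20) = -8.22%.
2019: real = 2899.5/1.698 = 1707.60; growth vs 2018 (1698.03) = 0.56%.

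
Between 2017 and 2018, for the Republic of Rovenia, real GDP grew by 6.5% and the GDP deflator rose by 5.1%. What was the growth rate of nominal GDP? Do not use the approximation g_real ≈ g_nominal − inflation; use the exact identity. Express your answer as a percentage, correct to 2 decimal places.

(1 + g_nom) = (1 + g_real)(1 + π) = 1.0650 × 1.0510 = 1.11932.

11.93%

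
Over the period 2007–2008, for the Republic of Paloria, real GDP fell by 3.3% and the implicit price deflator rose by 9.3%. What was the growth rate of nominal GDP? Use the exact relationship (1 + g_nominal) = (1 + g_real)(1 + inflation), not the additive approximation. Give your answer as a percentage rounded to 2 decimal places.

(1 + g_nom) = (1 + g_real)(1 + π) = 0.9670 × 1.0930 = 1.05693.

5.69%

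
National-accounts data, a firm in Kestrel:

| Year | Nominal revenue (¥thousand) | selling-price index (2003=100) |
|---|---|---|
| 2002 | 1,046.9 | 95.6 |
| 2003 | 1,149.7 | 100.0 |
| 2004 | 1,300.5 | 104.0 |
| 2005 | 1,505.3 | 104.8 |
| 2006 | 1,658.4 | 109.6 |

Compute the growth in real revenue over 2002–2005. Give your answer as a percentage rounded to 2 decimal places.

Real revenue 2002 = 1046.9/0.956 = 1095.08.
Real revenue 2005 = 1505.3/1.048 = 1436.35.
Change = 1436.35/1095.08 − 1 = 0.3116.

31.16%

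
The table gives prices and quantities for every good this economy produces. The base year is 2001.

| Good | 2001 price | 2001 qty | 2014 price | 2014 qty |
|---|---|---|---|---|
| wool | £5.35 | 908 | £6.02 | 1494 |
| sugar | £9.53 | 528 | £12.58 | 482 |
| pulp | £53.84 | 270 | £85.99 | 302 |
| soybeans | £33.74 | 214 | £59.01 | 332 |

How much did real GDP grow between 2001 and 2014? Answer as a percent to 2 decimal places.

Real GDP 2001 = Nominal GDP 2001 = 5.35·908 + 9.53·528 + 53.84·270 + 33.74·214 = 31646.80.
Real GDP 2014 (at 2001 prices) = 5.35·1494 + 9.53·482 + 53.84·302 + 33.74·332 = 40047.72.
Real growth = 40047.72/31646.80 − 1 = 0.2655.

26.55%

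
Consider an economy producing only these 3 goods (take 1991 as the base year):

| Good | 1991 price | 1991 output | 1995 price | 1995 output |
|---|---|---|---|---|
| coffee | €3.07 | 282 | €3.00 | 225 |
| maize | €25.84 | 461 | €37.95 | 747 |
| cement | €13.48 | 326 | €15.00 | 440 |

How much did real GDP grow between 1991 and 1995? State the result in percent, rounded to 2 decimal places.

50.97%

Real GDP 1991 = Nominal GDP 1991 = 3.07·282 + 25.84·461 + 13.48·326 = 17172.46.
Real GDP 1995 (at 1991 prices) = 3.07·225 + 25.84·747 + 13.48·440 = 25924.43.
Real growth = 25924.43/17172.46 − 1 = 0.5097.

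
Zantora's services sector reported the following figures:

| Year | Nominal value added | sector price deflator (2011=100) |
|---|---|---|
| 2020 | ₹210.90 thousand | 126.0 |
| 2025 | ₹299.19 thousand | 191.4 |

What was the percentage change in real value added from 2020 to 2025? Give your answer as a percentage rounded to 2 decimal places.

-6.61%

Real value added 2020 = 210.90 / 1.260 = 167.38.
Real value added 2025 = 299.19 / 1.914 = 156.32.
Real growth = 156.32 / 167.38 − 1 = -0.0661.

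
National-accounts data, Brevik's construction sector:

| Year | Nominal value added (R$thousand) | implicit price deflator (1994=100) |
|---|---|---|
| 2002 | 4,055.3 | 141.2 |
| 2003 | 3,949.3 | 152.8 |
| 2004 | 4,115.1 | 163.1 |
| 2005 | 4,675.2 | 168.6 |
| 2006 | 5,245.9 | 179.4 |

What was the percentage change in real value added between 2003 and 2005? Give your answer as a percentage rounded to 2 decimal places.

Real value added 2003 = 3949.3/1.528 = 2584.62.
Real value added 2005 = 4675.2/1.686 = 2772.95.
Change = 2772.95/2584.62 − 1 = 0.0729.

7.29%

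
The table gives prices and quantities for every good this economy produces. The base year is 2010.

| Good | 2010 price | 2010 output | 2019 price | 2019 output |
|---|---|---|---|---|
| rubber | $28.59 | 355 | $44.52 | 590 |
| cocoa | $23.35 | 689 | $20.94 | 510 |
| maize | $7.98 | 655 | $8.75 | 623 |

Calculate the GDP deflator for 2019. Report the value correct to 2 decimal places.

Nominal GDP 2019 = 44.52·590 + 20.94·510 + 8.75·623 = 42397.45.
Real GDP 2019 (at 2010 prices) = 28.59·590 + 23.35·510 + 7.98·623 = 33748.14.
Deflator = Nominal/Real × 100 = 42397.45/33748.14 × 100 = 125.629.

125.63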